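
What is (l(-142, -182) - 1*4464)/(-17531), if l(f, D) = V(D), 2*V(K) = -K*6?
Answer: 3918/17531 ≈ 0.22349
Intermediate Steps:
V(K) = -3*K (V(K) = (-K*6)/2 = (-6*K)/2 = -3*K)
l(f, D) = -3*D
(l(-142, -182) - 1*4464)/(-17531) = (-3*(-182) - 1*4464)/(-17531) = (546 - 4464)*(-1/17531) = -3918*(-1/17531) = 3918/17531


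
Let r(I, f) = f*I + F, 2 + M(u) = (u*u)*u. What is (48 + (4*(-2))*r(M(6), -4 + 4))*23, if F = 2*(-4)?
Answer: 2576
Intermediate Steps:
F = -8
M(u) = -2 + u³ (M(u) = -2 + (u*u)*u = -2 + u²*u = -2 + u³)
r(I, f) = -8 + I*f (r(I, f) = f*I - 8 = I*f - 8 = -8 + I*f)
(48 + (4*(-2))*r(M(6), -4 + 4))*23 = (48 + (4*(-2))*(-8 + (-2 + 6³)*(-4 + 4)))*23 = (48 - 8*(-8 + (-2 + 216)*0))*23 = (48 - 8*(-8 + 214*0))*23 = (48 - 8*(-8 + 0))*23 = (48 - 8*(-8))*23 = (48 + 64)*23 = 112*23 = 2576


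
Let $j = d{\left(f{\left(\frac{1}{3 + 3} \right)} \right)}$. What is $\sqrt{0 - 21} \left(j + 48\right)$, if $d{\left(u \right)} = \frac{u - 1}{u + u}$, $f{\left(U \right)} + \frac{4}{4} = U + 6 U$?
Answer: $\frac{91 i \sqrt{21}}{2} \approx 208.51 i$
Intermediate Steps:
$f{\left(U \right)} = -1 + 7 U$ ($f{\left(U \right)} = -1 + \left(U + 6 U\right) = -1 + 7 U$)
$d{\left(u \right)} = \frac{-1 + u}{2 u}$
$j = - \frac{5}{2}$ ($j = \frac{-1 - \left(1 - \frac{7}{3 + 3}\right)}{2 \left(-1 + \frac{7}{3 + 3}\right)} = \frac{-1 - \left(1 - \frac{7}{6}\right)}{2 \left(-1 + \frac{7}{6}\right)} = \frac{-1 + \left(-1 + 7 \cdot \frac{1}{6}\right)}{2 \left(-1 + 7 \cdot \frac{1}{6}\right)} = \frac{-1 + \left(-1 + \frac{7}{6}\right)}{2 \left(-1 + \frac{7}{6}\right)} = \frac{\frac{1}{\frac{1}{6}} \left(-1 + \frac{1}{6}\right)}{2} = \frac{1}{2} \cdot 6 \left(- \frac{5}{6}\right) = - \frac{5}{2} \approx -2.5$)
$\sqrt{0 - 21} \left(j + 48\right) = \sqrt{0 - 21} \left(- \frac{5}{2} + 48\right) = \sqrt{-21} \cdot \frac{91}{2} = i \sqrt{21} \cdot \frac{91}{2} = \frac{91 i \sqrt{21}}{2}$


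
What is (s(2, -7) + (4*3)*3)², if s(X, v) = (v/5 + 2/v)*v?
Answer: 57121/25 ≈ 2284.8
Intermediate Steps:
s(X, v) = v*(2/v + v/5) (s(X, v) = (v*(⅕) + 2/v)*v = (v/5 + 2/v)*v = (2/v + v/5)*v = v*(2/v + v/5))
(s(2, -7) + (4*3)*3)² = ((2 + (⅕)*(-7)²) + (4*3)*3)² = ((2 + (⅕)*49) + 12*3)² = ((2 + 49/5) + 36)² = (59/5 + 36)² = (239/5)² = 57121/25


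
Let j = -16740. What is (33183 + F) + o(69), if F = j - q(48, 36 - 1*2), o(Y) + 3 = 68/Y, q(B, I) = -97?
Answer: 1141121/69 ≈ 16538.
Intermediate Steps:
o(Y) = -3 + 68/Y
F = -16643 (F = -16740 - 1*(-97) = -16740 + 97 = -16643)
(33183 + F) + o(69) = (33183 - 16643) + (-3 + 68/69) = 16540 + (-3 + 68*(1/69)) = 16540 + (-3 + 68/69) = 16540 - 139/69 = 1141121/69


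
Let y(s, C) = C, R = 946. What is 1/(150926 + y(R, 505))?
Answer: 1/151431 ≈ 6.6037e-6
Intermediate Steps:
1/(150926 + y(R, 505)) = 1/(150926 + 505) = 1/151431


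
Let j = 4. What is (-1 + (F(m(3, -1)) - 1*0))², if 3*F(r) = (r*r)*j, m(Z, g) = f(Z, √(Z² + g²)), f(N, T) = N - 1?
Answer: 169/9 ≈ 18.778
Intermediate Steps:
f(N, T) = -1 + N
m(Z, g) = -1 + Z
F(r) = 4*r²/3 (F(r) = ((r*r)*4)/3 = (r²*4)/3 = (4*r²)/3 = 4*r²/3)
(-1 + (F(m(3, -1)) - 1*0))² = (-1 + (4*(-1 + 3)²/3 - 1*0))² = (-1 + ((4/3)*2² + 0))² = (-1 + ((4/3)*4 + 0))² = (-1 + (16/3 + 0))² = (-1 + 16/3)² = (13/3)² = 169/9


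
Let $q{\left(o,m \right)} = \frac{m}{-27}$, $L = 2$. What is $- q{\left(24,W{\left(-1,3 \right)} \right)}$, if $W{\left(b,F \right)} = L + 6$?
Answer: $\frac{8}{27} \approx 0.2963$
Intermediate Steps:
$W{\left(b,F \right)} = 8$ ($W{\left(b,F \right)} = 2 + 6 = 8$)
$q{\left(o,m \right)} = - \frac{m}{27}$ ($q{\left(o,m \right)} = m \left(- \frac{1}{27}\right) = - \frac{m}{27}$)
$- q{\left(24,W{\left(-1,3 \right)} \right)} = - \frac{\left(-1\right) 8}{27} = \left(-1\right) \left(- \frac{8}{27}\right) = \frac{8}{27}$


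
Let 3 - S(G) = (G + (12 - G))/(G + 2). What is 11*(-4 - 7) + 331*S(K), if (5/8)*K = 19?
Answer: 20234/27 ≈ 749.41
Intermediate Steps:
K = 152/5 (K = (8/5)*19 = 152/5 ≈ 30.400)
S(G) = 3 - 12/(2 + G) (S(G) = 3 - (G + (12 - G))/(G + 2) = 3 - 12/(2 + G))
11*(-4 - 7) + 331*S(K) = 11*(-4 - 7) + 331*(3*(-2 + 152/5)/(2 + 152/5)) = 11*(-11) + 331*(3*(142/5)/(162/5)) = -121 + 331*(3*(5/162)*(142/5)) = -121 + 331*(71/27) = -121 + 23501/27 = 20234/27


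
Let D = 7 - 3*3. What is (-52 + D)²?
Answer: 2916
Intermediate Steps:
D = -2 (D = 7 - 9 = -2)
(-52 + D)² = (-52 - 2)² = (-54)² = 2916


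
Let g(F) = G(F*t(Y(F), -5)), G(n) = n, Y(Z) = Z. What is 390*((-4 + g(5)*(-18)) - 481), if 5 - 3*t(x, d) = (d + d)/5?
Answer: -271050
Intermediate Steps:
t(x, d) = 5/3 - 2*d/15 (t(x, d) = 5/3 - (d + d)/(3*5) = 5/3 - 2*d/15)
g(F) = 7*F/3 (g(F) = F*(5/3 - 2/15*(-5)) = F*(5/3 + 2/3) = F*(7/3) = 7*F/3)
390*((-4 + g(5)*(-18)) - 481) = 390*((-4 + ((7/3)*5)*(-18)) - 481) = 390*((-4 + (35/3)*(-18)) - 481) = 390*((-4 - 210) - 481) = 390*(-214 - 481) = 390*(-695) = -271050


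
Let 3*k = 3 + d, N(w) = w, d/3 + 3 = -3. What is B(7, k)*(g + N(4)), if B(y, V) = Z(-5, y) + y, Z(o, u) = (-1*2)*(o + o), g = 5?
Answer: 243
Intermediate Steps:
d = -18 (d = -9 + 3*(-3) = -9 - 9 = -18)
k = -5 (k = (3 - 18)/3 = (1/3)*(-15) = -5)
Z(o, u) = -4*o
B(y, V) = 20 + y (B(y, V) = -4*(-5) + y = 20 + y)
B(7, k)*(g + N(4)) = (20 + 7)*(5 + 4) = 27*9 = 243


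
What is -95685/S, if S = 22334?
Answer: -95685/22334 ≈ -4.2843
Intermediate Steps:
-95685/S = -95685/22334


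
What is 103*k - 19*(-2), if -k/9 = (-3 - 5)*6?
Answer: 44534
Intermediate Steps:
k = 432 (k = -9*(-3 - 5)*6 = -(-72)*6 = -9*(-48) = 432)
103*k - 19*(-2) = 103*432 - 19*(-2) = 44496 + 38 = 44534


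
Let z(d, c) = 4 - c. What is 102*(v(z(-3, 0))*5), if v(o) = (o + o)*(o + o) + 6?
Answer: 35700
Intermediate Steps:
v(o) = 6 + 4*o**2 (v(o) = (2*o)*(2*o) + 6 = 4*o**2 + 6 = 6 + 4*o**2)
102*(v(z(-3, 0))*5) = 102*((6 + 4*(4 - 1*0)**2)*5) = 102*((6 + 4*(4 + 0)**2)*5) = 102*((6 + 4*4**2)*5) = 102*((6 + 4*16)*5) = 102*((6 + 64)*5) = 102*(70*5) = 102*350 = 35700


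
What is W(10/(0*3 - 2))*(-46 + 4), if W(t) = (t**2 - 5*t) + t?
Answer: -1890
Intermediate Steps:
W(t) = t**2 - 4*t
W(10/(0*3 - 2))*(-46 + 4) = ((10/(0*3 - 2))*(-4 + 10/(0*3 - 2)))*(-46 + 4) = ((10/(0 - 2))*(-4 + 10/(0 - 2)))*(-42) = ((10/(-2))*(-4 + 10/(-2)))*(-42) = ((10*(-1/2))*(-4 + 10*(-1/2)))*(-42) = -5*(-4 - 5)*(-42) = -5*(-9)*(-42) = 45*(-42) = -1890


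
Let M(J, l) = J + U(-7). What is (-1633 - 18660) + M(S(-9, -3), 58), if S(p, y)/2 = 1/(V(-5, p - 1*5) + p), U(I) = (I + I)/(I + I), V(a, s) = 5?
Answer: -40585/2 ≈ -20293.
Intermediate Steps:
U(I) = 1 (U(I) = (2*I)/((2*I)) = (2*I)*(1/(2*I)) = 1)
S(p, y) = 2/(5 + p)
M(J, l) = 1 + J (M(J, l) = J + 1 = 1 + J)
(-1633 - 18660) + M(S(-9, -3), 58) = (-1633 - 18660) + (1 + 2/(5 - 9)) = -20293 + (1 + 2/(-4)) = -20293 + (1 + 2*(-¼)) = -20293 + (1 - ½) = -20293 + ½ = -40585/2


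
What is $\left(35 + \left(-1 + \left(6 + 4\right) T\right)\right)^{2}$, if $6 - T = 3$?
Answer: $4096$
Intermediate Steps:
$T = 3$ ($T = 6 - 3 = 3$)
$\left(35 + \left(-1 + \left(6 + 4\right) T\right)\right)^{2} = \left(35 - \left(1 - \left(6 + 4\right) 3\right)\right)^{2} = \left(35 + \left(-1 + 10 \cdot 3\right)\right)^{2} = \left(35 + \left(-1 + 30\right)\right)^{2} = \left(35 + 29\right)^{2} = 64^{2} = 4096$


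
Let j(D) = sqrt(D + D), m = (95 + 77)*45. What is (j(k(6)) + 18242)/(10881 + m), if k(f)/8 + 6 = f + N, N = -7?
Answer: 18242/18621 + 4*I*sqrt(7)/18621 ≈ 0.97965 + 0.00056834*I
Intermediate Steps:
m = 7740 (m = 172*45 = 7740)
k(f) = -104 + 8*f (k(f) = -48 + 8*(f - 7) = -48 + 8*(-7 + f) = -48 + (-56 + 8*f) = -104 + 8*f)
j(D) = sqrt(2)*sqrt(D) (j(D) = sqrt(2*D) = sqrt(2)*sqrt(D))
(j(k(6)) + 18242)/(10881 + m) = (sqrt(2)*sqrt(-104 + 8*6) + 18242)/(10881 + 7740) = (sqrt(2)*sqrt(-104 + 48) + 18242)/18621 = (sqrt(2)*sqrt(-56) + 18242)*(1/18621) = (sqrt(2)*(2*I*sqrt(14)) + 18242)*(1/18621) = (4*I*sqrt(7) + 18242)*(1/18621) = (18242 + 4*I*sqrt(7))*(1/18621) = 18242/18621 + 4*I*sqrt(7)/18621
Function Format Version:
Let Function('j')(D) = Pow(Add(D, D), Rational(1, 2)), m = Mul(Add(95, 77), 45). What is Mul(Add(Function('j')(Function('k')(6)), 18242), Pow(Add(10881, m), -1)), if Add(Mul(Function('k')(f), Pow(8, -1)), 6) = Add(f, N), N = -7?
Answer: Add(Rational(18242, 18621), Mul(Rational(4, 18621), I, Pow(7, Rational(1, 2)))) ≈ Add(0.97965, Mul(0.00056834, I))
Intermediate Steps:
m = 7740 (m = Mul(172, 45) = 7740)
Function('k')(f) = Add(-104, Mul(8, f)) (Function('k')(f) = Add(-48, Mul(8, Add(f, -7))) = Add(-48, Mul(8, Add(-7, f))) = Add(-48, Add(-56, Mul(8, f))) = Add(-104, Mul(8, f)))
Function('j')(D) = Mul(Pow(2, Rational(1, 2)), Pow(D, Rational(1, 2))) (Function('j')(D) = Pow(Mul(2, D), Rational(1, 2)) = Mul(Pow(2, Rational(1, 2)), Pow(D, Rational(1, 2))))
Mul(Add(Function('j')(Function('k')(6)), 18242), Pow(Add(10881, m), -1)) = Mul(Add(Mul(Pow(2, Rational(1, 2)), Pow(Add(-104, Mul(8, 6)), Rational(1, 2))), 18242), Pow(Add(10881, 7740), -1)) = Mul(Add(Mul(Pow(2, Rational(1, 2)), Pow(Add(-104, 48), Rational(1, 2))), 18242), Pow(18621, -1)) = Mul(Add(Mul(Pow(2, Rational(1, 2)), Pow(-56, Rational(1, 2))), 18242), Rational(1, 18621)) = Mul(Add(Mul(Pow(2, Rational(1, 2)), Mul(2, I, Pow(14, Rational(1, 2)))), 18242), Rational(1, 18621)) = Mul(Add(Mul(4, I, Pow(7, Rational(1, 2))), 18242), Rational(1, 18621)) = Mul(Add(18242, Mul(4, I, Pow(7, Rational(1, 2)))), Rational(1, 18621)) = Add(Rational(18242, 18621), Mul(Rational(4, 18621), I, Pow(7, Rational(1, 2))))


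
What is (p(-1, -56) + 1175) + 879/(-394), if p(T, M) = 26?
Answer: 472315/394 ≈ 1198.8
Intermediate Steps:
(p(-1, -56) + 1175) + 879/(-394) = (26 + 1175) + 879/(-394) = 1201 + 879*(-1/394) = 1201 - 879/394 = 472315/394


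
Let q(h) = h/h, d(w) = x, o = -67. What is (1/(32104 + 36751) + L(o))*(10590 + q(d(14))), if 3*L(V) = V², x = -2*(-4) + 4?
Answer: 3273573227918/206565 ≈ 1.5848e+7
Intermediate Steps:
x = 12 (x = 8 + 4 = 12)
d(w) = 12
q(h) = 1
L(V) = V²/3
(1/(32104 + 36751) + L(o))*(10590 + q(d(14))) = (1/(32104 + 36751) + (⅓)*(-67)²)*(10590 + 1) = (1/68855 + (⅓)*4489)*10591 = (1/68855 + 4489/3)*10591 = (309090098/206565)*10591 = 3273573227918/206565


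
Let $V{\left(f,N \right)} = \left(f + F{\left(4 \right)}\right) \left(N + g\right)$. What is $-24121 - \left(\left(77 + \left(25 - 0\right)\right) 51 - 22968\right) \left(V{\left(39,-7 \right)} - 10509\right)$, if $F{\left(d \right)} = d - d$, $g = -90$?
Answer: $-253935793$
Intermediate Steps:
$F{\left(d \right)} = 0$
$V{\left(f,N \right)} = f \left(-90 + N\right)$ ($V{\left(f,N \right)} = \left(f + 0\right) \left(N - 90\right) = f \left(-90 + N\right)$)
$-24121 - \left(\left(77 + \left(25 - 0\right)\right) 51 - 22968\right) \left(V{\left(39,-7 \right)} - 10509\right) = -24121 - \left(\left(77 + \left(25 - 0\right)\right) 51 - 22968\right) \left(39 \left(-90 - 7\right) - 10509\right) = -24121 - \left(\left(77 + \left(25 + 0\right)\right) 51 - 22968\right) \left(39 \left(-97\right) - 10509\right) = -24121 - \left(\left(77 + 25\right) 51 - 22968\right) \left(-3783 - 10509\right) = -24121 - \left(102 \cdot 51 - 22968\right) \left(-14292\right) = -24121 - \left(5202 - 22968\right) \left(-14292\right) = -24121 - \left(-17766\right) \left(-14292\right) = -24121 - 253911672 = -253935793$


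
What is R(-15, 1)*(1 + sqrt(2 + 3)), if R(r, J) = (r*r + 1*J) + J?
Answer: 227 + 227*sqrt(5) ≈ 734.59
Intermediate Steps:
R(r, J) = r**2 + 2*J (R(r, J) = (r**2 + J) + J = (J + r**2) + J = r**2 + 2*J)
R(-15, 1)*(1 + sqrt(2 + 3)) = ((-15)**2 + 2*1)*(1 + sqrt(2 + 3)) = (225 + 2)*(1 + sqrt(5)) = 227*(1 + sqrt(5)) = 227 + 227*sqrt(5)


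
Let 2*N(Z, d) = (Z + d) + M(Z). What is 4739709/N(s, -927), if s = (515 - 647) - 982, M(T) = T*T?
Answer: 3159806/412985 ≈ 7.6511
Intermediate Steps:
M(T) = T**2
s = -1114 (s = -132 - 982 = -1114)
N(Z, d) = Z/2 + d/2 + Z**2/2 (N(Z, d) = ((Z + d) + Z**2)/2 = (Z + d + Z**2)/2 = Z/2 + d/2 + Z**2/2)
4739709/N(s, -927) = 4739709/((1/2)*(-1114) + (1/2)*(-927) + (1/2)*(-1114)**2) = 4739709/(-557 - 927/2 + (1/2)*1240996) = 4739709/(-557 - 927/2 + 620498) = 4739709/(1238955/2) = 4739709*(2/1238955) = 3159806/412985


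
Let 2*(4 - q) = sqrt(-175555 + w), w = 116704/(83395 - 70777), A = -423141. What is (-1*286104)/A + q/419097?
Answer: 39969006884/59112374559 - I*sqrt(776370218243)/1762721982 ≈ 0.67615 - 0.00049986*I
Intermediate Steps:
w = 58352/6309 (w = 116704/12618 = 116704*(1/12618) = 58352/6309 ≈ 9.2490)
q = 4 - I*sqrt(776370218243)/4206 (q = 4 - sqrt(-175555 + 58352/6309)/2 = 4 - I*sqrt(776370218243)/4206 ≈ 4.0 - 209.49*I)
(-1*286104)/A + q/419097 = -1*286104/(-423141) + (4 - I*sqrt(776370218243)/4206)/419097 = -286104*(-1/423141) + (4 - I*sqrt(776370218243)/4206)*(1/419097) = 95368/141047 + (4/419097 - I*sqrt(776370218243)/1762721982) = 39969006884/59112374559 - I*sqrt(776370218243)/1762721982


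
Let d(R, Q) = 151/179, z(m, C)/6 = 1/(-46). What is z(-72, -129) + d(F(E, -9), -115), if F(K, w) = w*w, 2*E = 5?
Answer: 2936/4117 ≈ 0.71314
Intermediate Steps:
E = 5/2 (E = (½)*5 = 5/2 ≈ 2.5000)
z(m, C) = -3/23 (z(m, C) = 6/(-46) = 6*(-1/46) = -3/23)
F(K, w) = w²
d(R, Q) = 151/179 (d(R, Q) = 151*(1/179) = 151/179)
z(-72, -129) + d(F(E, -9), -115) = -3/23 + 151/179 = 2936/4117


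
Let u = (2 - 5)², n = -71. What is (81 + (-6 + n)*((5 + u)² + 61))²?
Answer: 388405264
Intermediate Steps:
u = 9 (u = (-3)² = 9)
(81 + (-6 + n)*((5 + u)² + 61))² = (81 + (-6 - 71)*((5 + 9)² + 61))² = (81 - 77*(14² + 61))² = (81 - 77*(196 + 61))² = (81 - 77*257)² = (81 - 19789)² = (-19708)² = 388405264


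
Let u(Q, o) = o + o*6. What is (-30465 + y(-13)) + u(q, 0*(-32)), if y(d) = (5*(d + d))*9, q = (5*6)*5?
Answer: -31635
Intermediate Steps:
q = 150 (q = 30*5 = 150)
y(d) = 90*d (y(d) = (5*(2*d))*9 = (10*d)*9 = 90*d)
u(Q, o) = 7*o (u(Q, o) = o + 6*o = 7*o)
(-30465 + y(-13)) + u(q, 0*(-32)) = (-30465 + 90*(-13)) + 7*(0*(-32)) = (-30465 - 1170) + 7*0 = -31635 + 0 = -31635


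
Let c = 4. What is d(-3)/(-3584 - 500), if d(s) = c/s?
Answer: 1/3063 ≈ 0.00032648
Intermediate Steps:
d(s) = 4/s
d(-3)/(-3584 - 500) = (4/(-3))/(-3584 - 500) = (4*(-⅓))/(-4084) = -1/4084*(-4/3) = 1/3063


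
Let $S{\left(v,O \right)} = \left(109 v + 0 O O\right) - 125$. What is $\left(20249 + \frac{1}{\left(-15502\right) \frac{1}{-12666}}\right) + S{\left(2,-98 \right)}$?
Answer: $\frac{157677175}{7751} \approx 20343.0$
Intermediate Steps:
$S{\left(v,O \right)} = -125 + 109 v$ ($S{\left(v,O \right)} = \left(109 v + 0 O\right) - 125 = \left(109 v + 0\right) - 125 = 109 v - 125 = -125 + 109 v$)
$\left(20249 + \frac{1}{\left(-15502\right) \frac{1}{-12666}}\right) + S{\left(2,-98 \right)} = \left(20249 + \frac{1}{\left(-15502\right) \frac{1}{-12666}}\right) + \left(-125 + 109 \cdot 2\right) = \left(20249 + \frac{1}{\left(-15502\right) \left(- \frac{1}{12666}\right)}\right) + \left(-125 + 218\right) = \left(20249 + \frac{1}{\frac{7751}{6333}}\right) + 93 = \left(20249 + \frac{6333}{7751}\right) + 93 = \frac{156956332}{7751} + 93 = \frac{157677175}{7751}$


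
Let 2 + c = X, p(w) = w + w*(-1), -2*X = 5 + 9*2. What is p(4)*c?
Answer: 0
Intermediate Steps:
X = -23/2 (X = -(5 + 9*2)/2 = -(5 + 18)/2 = -½*23 = -23/2 ≈ -11.500)
p(w) = 0 (p(w) = w - w = 0)
c = -27/2 (c = -2 - 23/2 = -27/2 ≈ -13.500)
p(4)*c = 0*(-27/2) = 0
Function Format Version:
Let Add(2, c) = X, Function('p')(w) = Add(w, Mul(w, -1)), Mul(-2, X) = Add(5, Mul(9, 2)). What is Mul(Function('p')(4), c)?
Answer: 0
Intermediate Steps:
X = Rational(-23, 2) (X = Mul(Rational(-1, 2), Add(5, Mul(9, 2))) = Mul(Rational(-1, 2), Add(5, 18)) = Mul(Rational(-1, 2), 23) = Rational(-23, 2) ≈ -11.500)
Function('p')(w) = 0 (Function('p')(w) = Add(w, Mul(-1, w)) = 0)
c = Rational(-27, 2) (c = Add(-2, Rational(-23, 2)) = Rational(-27, 2) ≈ -13.500)
Mul(Function('p')(4), c) = Mul(0, Rational(-27, 2)) = 0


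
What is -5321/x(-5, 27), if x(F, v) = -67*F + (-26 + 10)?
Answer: -5321/319 ≈ -16.680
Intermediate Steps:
x(F, v) = -16 - 67*F (x(F, v) = -67*F - 16 = -16 - 67*F)
-5321/x(-5, 27) = -5321/(-16 - 67*(-5)) = -5321/(-16 + 335) = -5321/319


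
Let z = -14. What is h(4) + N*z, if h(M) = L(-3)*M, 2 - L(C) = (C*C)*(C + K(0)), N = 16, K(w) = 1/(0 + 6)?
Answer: -114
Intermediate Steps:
K(w) = ⅙ (K(w) = 1/6 = ⅙)
L(C) = 2 - C²*(⅙ + C) (L(C) = 2 - C*C*(C + ⅙) = 2 - C²*(⅙ + C))
h(M) = 55*M/2 (h(M) = (2 - 1*(-3)³ - ⅙*(-3)²)*M = (2 - 1*(-27) - ⅙*9)*M = (2 + 27 - 3/2)*M = 55*M/2)
h(4) + N*z = (55/2)*4 + 16*(-14) = 110 - 224 = -114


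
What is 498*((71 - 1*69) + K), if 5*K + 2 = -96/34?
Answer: 43824/85 ≈ 515.58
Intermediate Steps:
K = -82/85 (K = -⅖ + (-96/34)/5 = -⅖ + (-96*1/34)/5 = -⅖ + (⅕)*(-48/17) = -⅖ - 48/85 = -82/85 ≈ -0.96471)
498*((71 - 1*69) + K) = 498*((71 - 1*69) - 82/85) = 498*((71 - 69) - 82/85) = 498*(2 - 82/85) = 498*(88/85) = 43824/85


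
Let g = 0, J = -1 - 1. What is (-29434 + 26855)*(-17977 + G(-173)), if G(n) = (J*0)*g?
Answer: 46362683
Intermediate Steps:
J = -2
G(n) = 0 (G(n) = -2*0*0 = 0*0 = 0)
(-29434 + 26855)*(-17977 + G(-173)) = (-29434 + 26855)*(-17977 + 0) = -2579*(-17977) = 46362683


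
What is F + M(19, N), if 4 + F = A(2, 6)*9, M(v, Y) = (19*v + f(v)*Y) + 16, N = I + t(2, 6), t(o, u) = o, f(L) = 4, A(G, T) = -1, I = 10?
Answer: 412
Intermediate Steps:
N = 12 (N = 10 + 2 = 12)
M(v, Y) = 16 + 4*Y + 19*v (M(v, Y) = (19*v + 4*Y) + 16 = (4*Y + 19*v) + 16 = 16 + 4*Y + 19*v)
F = -13 (F = -4 - 1*9 = -4 - 9 = -13)
F + M(19, N) = -13 + (16 + 4*12 + 19*19) = -13 + (16 + 48 + 361) = -13 + 425 = 412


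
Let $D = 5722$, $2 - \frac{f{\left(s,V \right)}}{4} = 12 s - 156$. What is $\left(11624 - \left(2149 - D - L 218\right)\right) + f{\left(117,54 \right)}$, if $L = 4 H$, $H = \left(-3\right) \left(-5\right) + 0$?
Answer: $23293$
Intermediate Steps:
$H = 15$ ($H = 15 + 0 = 15$)
$f{\left(s,V \right)} = 632 - 48 s$ ($f{\left(s,V \right)} = 8 - 4 \left(12 s - 156\right) = 8 - 4 \left(-156 + 12 s\right) = 8 - \left(-624 + 48 s\right) = 632 - 48 s$)
$L = 60$ ($L = 4 \cdot 15 = 60$)
$\left(11624 - \left(2149 - D - L 218\right)\right) + f{\left(117,54 \right)} = \left(11624 + \left(\left(5722 + 60 \cdot 218\right) - 2149\right)\right) + \left(632 - 5616\right) = \left(11624 + \left(\left(5722 + 13080\right) - 2149\right)\right) + \left(632 - 5616\right) = \left(11624 + \left(18802 - 2149\right)\right) - 4984 = \left(11624 + 16653\right) - 4984 = 28277 - 4984 = 23293$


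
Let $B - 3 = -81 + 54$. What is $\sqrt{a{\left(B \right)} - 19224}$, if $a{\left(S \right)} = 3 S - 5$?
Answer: $i \sqrt{19301} \approx 138.93 i$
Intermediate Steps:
$B = -24$ ($B = 3 + \left(-81 + 54\right) = 3 - 27 = -24$)
$a{\left(S \right)} = -5 + 3 S$ ($a{\left(S \right)} = 3 S - 5 = -5 + 3 S$)
$\sqrt{a{\left(B \right)} - 19224} = \sqrt{\left(-5 + 3 \left(-24\right)\right) - 19224} = \sqrt{\left(-5 - 72\right) - 19224} = \sqrt{-77 - 19224} = \sqrt{-19301} = i \sqrt{19301}$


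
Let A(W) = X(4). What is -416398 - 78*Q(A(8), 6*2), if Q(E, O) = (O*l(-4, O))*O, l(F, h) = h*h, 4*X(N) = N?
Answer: -2033806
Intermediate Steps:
X(N) = N/4
A(W) = 1 (A(W) = (1/4)*4 = 1)
l(F, h) = h**2
Q(E, O) = O**4 (Q(E, O) = (O*O**2)*O = O**3*O = O**4)
-416398 - 78*Q(A(8), 6*2) = -416398 - 78*(6*2)**4 = -416398 - 78*12**4 = -416398 - 78*20736 = -416398 - 1617408 = -2033806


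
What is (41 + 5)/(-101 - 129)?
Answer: -1/5 ≈ -0.20000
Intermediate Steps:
(41 + 5)/(-101 - 129) = 46/(-230) = 46*(-1/230) = -1/5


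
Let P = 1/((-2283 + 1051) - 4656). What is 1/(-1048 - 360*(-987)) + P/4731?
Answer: 68923/100811327232 ≈ 6.8368e-7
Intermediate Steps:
P = -1/5888 (P = 1/(-1232 - 4656) = 1/(-5888) = -1/5888 ≈ -0.00016984)
1/(-1048 - 360*(-987)) + P/4731 = 1/(-1048 - 360*(-987)) - 1/5888/4731 = -1/987/(-1408) - 1/5888*1/4731 = -1/1408*(-1/987) - 1/27856128 = 1/1389696 - 1/27856128 = 68923/100811327232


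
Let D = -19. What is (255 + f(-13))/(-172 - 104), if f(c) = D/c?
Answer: -1667/1794 ≈ -0.92921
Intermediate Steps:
f(c) = -19/c
(255 + f(-13))/(-172 - 104) = (255 - 19/(-13))/(-172 - 104) = (255 - 19*(-1/13))/(-276) = (255 + 19/13)*(-1/276) = (3334/13)*(-1/276) = -1667/1794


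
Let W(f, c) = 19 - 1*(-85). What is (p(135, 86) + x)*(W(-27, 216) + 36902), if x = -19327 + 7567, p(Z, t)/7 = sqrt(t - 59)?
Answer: -435190560 + 777126*sqrt(3) ≈ -4.3384e+8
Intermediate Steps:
p(Z, t) = 7*sqrt(-59 + t) (p(Z, t) = 7*sqrt(t - 59) = 7*sqrt(-59 + t))
W(f, c) = 104 (W(f, c) = 19 + 85 = 104)
x = -11760
(p(135, 86) + x)*(W(-27, 216) + 36902) = (7*sqrt(-59 + 86) - 11760)*(104 + 36902) = (7*sqrt(27) - 11760)*37006 = (7*(3*sqrt(3)) - 11760)*37006 = (21*sqrt(3) - 11760)*37006 = (-11760 + 21*sqrt(3))*37006 = -435190560 + 777126*sqrt(3)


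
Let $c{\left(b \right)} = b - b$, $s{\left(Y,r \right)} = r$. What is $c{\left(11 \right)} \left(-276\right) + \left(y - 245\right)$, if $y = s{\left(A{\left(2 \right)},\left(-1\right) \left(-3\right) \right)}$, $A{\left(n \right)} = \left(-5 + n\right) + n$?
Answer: $-242$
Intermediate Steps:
$A{\left(n \right)} = -5 + 2 n$
$c{\left(b \right)} = 0$
$y = 3$ ($y = \left(-1\right) \left(-3\right) = 3$)
$c{\left(11 \right)} \left(-276\right) + \left(y - 245\right) = 0 \left(-276\right) + \left(3 - 245\right) = 0 - 242 = -242$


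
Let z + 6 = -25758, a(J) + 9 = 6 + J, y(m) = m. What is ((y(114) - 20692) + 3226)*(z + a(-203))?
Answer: 450631440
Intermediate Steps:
a(J) = -3 + J (a(J) = -9 + (6 + J) = -3 + J)
z = -25764 (z = -6 - 25758 = -25764)
((y(114) - 20692) + 3226)*(z + a(-203)) = ((114 - 20692) + 3226)*(-25764 + (-3 - 203)) = (-20578 + 3226)*(-25764 - 206) = -17352*(-25970) = 450631440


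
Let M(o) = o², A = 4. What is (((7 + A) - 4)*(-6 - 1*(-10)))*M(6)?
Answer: 1008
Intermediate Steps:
(((7 + A) - 4)*(-6 - 1*(-10)))*M(6) = (((7 + 4) - 4)*(-6 - 1*(-10)))*6² = ((11 - 4)*(-6 + 10))*36 = (7*4)*36 = 28*36 = 1008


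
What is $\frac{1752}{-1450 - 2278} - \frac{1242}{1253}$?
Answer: $- \frac{853179}{583898} \approx -1.4612$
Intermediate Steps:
$\frac{1752}{-1450 - 2278} - \frac{1242}{1253} = \frac{1752}{-3728} - \frac{1242}{1253} = 1752 \left(- \frac{1}{3728}\right) - \frac{1242}{1253} = - \frac{219}{466} - \frac{1242}{1253} = - \frac{853179}{583898}$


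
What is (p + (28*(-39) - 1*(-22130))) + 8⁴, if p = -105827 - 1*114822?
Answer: -195515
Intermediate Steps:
p = -220649 (p = -105827 - 114822 = -220649)
(p + (28*(-39) - 1*(-22130))) + 8⁴ = (-220649 + (28*(-39) - 1*(-22130))) + 8⁴ = (-220649 + (-1092 + 22130)) + 4096 = (-220649 + 21038) + 4096 = -199611 + 4096 = -195515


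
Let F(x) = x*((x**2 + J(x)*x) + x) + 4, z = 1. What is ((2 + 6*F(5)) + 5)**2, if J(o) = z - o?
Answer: 109561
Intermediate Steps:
J(o) = 1 - o
F(x) = 4 + x*(x + x**2 + x*(1 - x)) (F(x) = x*((x**2 + (1 - x)*x) + x) + 4 = x*((x**2 + x*(1 - x)) + x) + 4 = x*(x + x**2 + x*(1 - x)) + 4 = 4 + x*(x + x**2 + x*(1 - x)))
((2 + 6*F(5)) + 5)**2 = ((2 + 6*(4 + 2*5**2)) + 5)**2 = ((2 + 6*(4 + 2*25)) + 5)**2 = ((2 + 6*(4 + 50)) + 5)**2 = ((2 + 6*54) + 5)**2 = ((2 + 324) + 5)**2 = (326 + 5)**2 = 331**2 = 109561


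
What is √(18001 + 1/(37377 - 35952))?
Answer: √1462131282/285 ≈ 134.17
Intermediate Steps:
√(18001 + 1/(37377 - 35952)) = √(18001 + 1/1425) = √(25651426/1425) = √1462131282/285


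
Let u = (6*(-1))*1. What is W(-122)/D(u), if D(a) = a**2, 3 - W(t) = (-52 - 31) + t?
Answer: 52/9 ≈ 5.7778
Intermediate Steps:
W(t) = 86 - t (W(t) = 3 - ((-52 - 31) + t) = 3 - (-83 + t) = 3 + (83 - t) = 86 - t)
u = -6 (u = -6*1 = -6)
W(-122)/D(u) = (86 - 1*(-122))/((-6)**2) = (86 + 122)/36 = 208*(1/36) = 52/9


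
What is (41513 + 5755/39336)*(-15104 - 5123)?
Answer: -33029904634921/39336 ≈ -8.3969e+8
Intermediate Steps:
(41513 + 5755/39336)*(-15104 - 5123) = (41513 + 5755*(1/39336))*(-20227) = (41513 + 5755/39336)*(-20227) = (1632961123/39336)*(-20227) = -33029904634921/39336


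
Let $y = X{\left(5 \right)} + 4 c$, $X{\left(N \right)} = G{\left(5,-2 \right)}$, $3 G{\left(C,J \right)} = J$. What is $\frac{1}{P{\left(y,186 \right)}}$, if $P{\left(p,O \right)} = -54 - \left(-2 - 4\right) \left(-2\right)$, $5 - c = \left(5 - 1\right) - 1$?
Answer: $- \frac{1}{66} \approx -0.015152$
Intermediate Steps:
$G{\left(C,J \right)} = \frac{J}{3}$
$X{\left(N \right)} = - \frac{2}{3}$ ($X{\left(N \right)} = \frac{1}{3} \left(-2\right) = - \frac{2}{3}$)
$c = 2$ ($c = 5 - \left(\left(5 - 1\right) - 1\right) = 5 - \left(4 - 1\right) = 5 - 3 = 2$)
$y = \frac{22}{3}$ ($y = - \frac{2}{3} + 4 \cdot 2 = - \frac{2}{3} + 8 = \frac{22}{3} \approx 7.3333$)
$P{\left(p,O \right)} = -66$ ($P{\left(p,O \right)} = -54 - \left(-6\right) \left(-2\right) = -54 - 12 = -66$)
$\frac{1}{P{\left(y,186 \right)}} = \frac{1}{-66} = - \frac{1}{66}$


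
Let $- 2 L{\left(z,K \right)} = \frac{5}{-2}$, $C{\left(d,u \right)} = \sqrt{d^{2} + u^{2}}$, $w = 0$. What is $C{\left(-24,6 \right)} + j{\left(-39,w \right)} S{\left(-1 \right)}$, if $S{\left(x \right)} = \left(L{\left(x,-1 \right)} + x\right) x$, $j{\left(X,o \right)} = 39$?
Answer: $- \frac{39}{4} + 6 \sqrt{17} \approx 14.989$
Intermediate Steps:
$L{\left(z,K \right)} = \frac{5}{4}$ ($L{\left(z,K \right)} = - \frac{5 \frac{1}{-2}}{2} = - \frac{5 \left(- \frac{1}{2}\right)}{2} = \left(- \frac{1}{2}\right) \left(- \frac{5}{2}\right) = \frac{5}{4}$)
$S{\left(x \right)} = x \left(\frac{5}{4} + x\right)$ ($S{\left(x \right)} = \left(\frac{5}{4} + x\right) x = x \left(\frac{5}{4} + x\right)$)
$C{\left(-24,6 \right)} + j{\left(-39,w \right)} S{\left(-1 \right)} = \sqrt{\left(-24\right)^{2} + 6^{2}} + 39 \cdot \frac{1}{4} \left(-1\right) \left(5 + 4 \left(-1\right)\right) = \sqrt{576 + 36} + 39 \cdot \frac{1}{4} \left(-1\right) \left(5 - 4\right) = \sqrt{612} + 39 \cdot \frac{1}{4} \left(-1\right) 1 = 6 \sqrt{17} + 39 \left(- \frac{1}{4}\right) = 6 \sqrt{17} - \frac{39}{4} = - \frac{39}{4} + 6 \sqrt{17}$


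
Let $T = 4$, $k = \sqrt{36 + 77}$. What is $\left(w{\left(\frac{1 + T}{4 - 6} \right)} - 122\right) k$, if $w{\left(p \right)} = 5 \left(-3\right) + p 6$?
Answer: $- 152 \sqrt{113} \approx -1615.8$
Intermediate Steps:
$k = \sqrt{113} \approx 10.63$
$w{\left(p \right)} = -15 + 6 p$
$\left(w{\left(\frac{1 + T}{4 - 6} \right)} - 122\right) k = \left(\left(-15 + 6 \frac{1 + 4}{4 - 6}\right) - 122\right) \sqrt{113} = \left(\left(-15 + 6 \frac{5}{-2}\right) - 122\right) \sqrt{113} = \left(\left(-15 + 6 \cdot 5 \left(- \frac{1}{2}\right)\right) - 122\right) \sqrt{113} = \left(\left(-15 + 6 \left(- \frac{5}{2}\right)\right) - 122\right) \sqrt{113} = \left(\left(-15 - 15\right) - 122\right) \sqrt{113} = \left(-30 - 122\right) \sqrt{113} = - 152 \sqrt{113}$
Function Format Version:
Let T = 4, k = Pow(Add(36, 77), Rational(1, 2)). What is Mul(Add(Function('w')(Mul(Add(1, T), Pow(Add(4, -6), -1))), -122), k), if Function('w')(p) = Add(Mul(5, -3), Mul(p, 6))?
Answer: Mul(-152, Pow(113, Rational(1, 2))) ≈ -1615.8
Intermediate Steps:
k = Pow(113, Rational(1, 2)) ≈ 10.630
Function('w')(p) = Add(-15, Mul(6, p))
Mul(Add(Function('w')(Mul(Add(1, T), Pow(Add(4, -6), -1))), -122), k) = Mul(Add(Add(-15, Mul(6, Mul(Add(1, 4), Pow(Add(4, -6), -1)))), -122), Pow(113, Rational(1, 2))) = Mul(Add(Add(-15, Mul(6, Mul(5, Pow(-2, -1)))), -122), Pow(113, Rational(1, 2))) = Mul(Add(Add(-15, Mul(6, Mul(5, Rational(-1, 2)))), -122), Pow(113, Rational(1, 2))) = Mul(Add(Add(-15, Mul(6, Rational(-5, 2))), -122), Pow(113, Rational(1, 2))) = Mul(Add(Add(-15, -15), -122), Pow(113, Rational(1, 2))) = Mul(Add(-30, -122), Pow(113, Rational(1, 2))) = Mul(-152, Pow(113, Rational(1, 2)))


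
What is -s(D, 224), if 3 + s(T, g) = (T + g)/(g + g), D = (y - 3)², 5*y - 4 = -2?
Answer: 27831/11200 ≈ 2.4849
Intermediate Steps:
y = ⅖ (y = ⅘ + (⅕)*(-2) = ⅘ - ⅖ = ⅖ ≈ 0.40000)
D = 169/25 (D = (⅖ - 3)² = (-13/5)² = 169/25 ≈ 6.7600)
s(T, g) = -3 + (T + g)/(2*g) (s(T, g) = -3 + (T + g)/(g + g) = -3 + (T + g)/((2*g)) = -3 + (T + g)*(1/(2*g)) = -3 + (T + g)/(2*g))
-s(D, 224) = -(169/25 - 5*224)/(2*224) = -(169/25 - 1120)/(2*224) = -(-27831)/(2*224*25) = -1*(-27831/11200) = 27831/11200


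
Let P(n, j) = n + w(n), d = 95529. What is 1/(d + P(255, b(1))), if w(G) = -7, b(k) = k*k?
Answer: 1/95777 ≈ 1.0441e-5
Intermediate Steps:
b(k) = k²
P(n, j) = -7 + n (P(n, j) = n - 7 = -7 + n)
1/(d + P(255, b(1))) = 1/(95529 + (-7 + 255)) = 1/(95529 + 248) = 1/95777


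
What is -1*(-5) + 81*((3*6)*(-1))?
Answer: -1453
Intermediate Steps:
-1*(-5) + 81*((3*6)*(-1)) = 5 + 81*(18*(-1)) = 5 + 81*(-18) = 5 - 1458 = -1453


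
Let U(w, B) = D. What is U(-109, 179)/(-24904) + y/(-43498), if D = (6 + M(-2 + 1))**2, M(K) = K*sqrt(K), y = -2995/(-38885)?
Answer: -538857073/382937426872 + 3*I/6226 ≈ -0.0014072 + 0.00048185*I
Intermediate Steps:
y = 599/7777 (y = -2995*(-1/38885) = 599/7777 ≈ 0.077022)
M(K) = K**(3/2)
D = (6 - I)**2 (D = (6 + (-2 + 1)**(3/2))**2 = (6 + (-1)**(3/2))**2 = (6 - I)**2 ≈ 35.0 - 12.0*I)
U(w, B) = (6 - I)**2
U(-109, 179)/(-24904) + y/(-43498) = (6 - I)**2/(-24904) + (599/7777)/(-43498) = (6 - I)**2*(-1/24904) + (599/7777)*(-1/43498) = -(6 - I)**2/24904 - 599/338283946 = -599/338283946 - (6 - I)**2/24904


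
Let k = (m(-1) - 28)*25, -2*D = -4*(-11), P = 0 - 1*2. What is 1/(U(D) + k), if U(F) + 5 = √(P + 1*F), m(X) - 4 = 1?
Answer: -145/84106 - I*√6/168212 ≈ -0.001724 - 1.4562e-5*I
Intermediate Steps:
m(X) = 5 (m(X) = 4 + 1 = 5)
P = -2 (P = 0 - 2 = -2)
D = -22 (D = -(-2)*(-11) = -½*44 = -22)
k = -575 (k = (5 - 28)*25 = -23*25 = -575)
U(F) = -5 + √(-2 + F) (U(F) = -5 + √(-2 + 1*F) = -5 + √(-2 + F))
1/(U(D) + k) = 1/((-5 + √(-2 - 22)) - 575) = 1/((-5 + √(-24)) - 575) = 1/((-5 + 2*I*√6) - 575) = 1/(-580 + 2*I*√6)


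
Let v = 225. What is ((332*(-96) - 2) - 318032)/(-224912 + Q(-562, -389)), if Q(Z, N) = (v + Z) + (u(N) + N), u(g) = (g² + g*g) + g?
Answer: -349906/76615 ≈ -4.5671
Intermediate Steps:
u(g) = g + 2*g² (u(g) = (g² + g²) + g = 2*g² + g = g + 2*g²)
Q(Z, N) = 225 + N + Z + N*(1 + 2*N) (Q(Z, N) = (225 + Z) + (N*(1 + 2*N) + N) = (225 + Z) + (N + N*(1 + 2*N)) = 225 + N + Z + N*(1 + 2*N))
((332*(-96) - 2) - 318032)/(-224912 + Q(-562, -389)) = ((332*(-96) - 2) - 318032)/(-224912 + (225 - 389 - 562 - 389*(1 + 2*(-389)))) = ((-31872 - 2) - 318032)/(-224912 + (225 - 389 - 562 - 389*(1 - 778))) = (-31874 - 318032)/(-224912 + (225 - 389 - 562 - 389*(-777))) = -349906/(-224912 + (225 - 389 - 562 + 302253)) = -349906/(-224912 + 301527) = -349906/76615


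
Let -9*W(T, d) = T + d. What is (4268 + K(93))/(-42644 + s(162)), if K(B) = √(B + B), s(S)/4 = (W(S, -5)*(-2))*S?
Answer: -1067/5009 - √186/20036 ≈ -0.21370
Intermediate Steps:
W(T, d) = -T/9 - d/9 (W(T, d) = -(T + d)/9 = -T/9 - d/9)
s(S) = 4*S*(-10/9 + 2*S/9) (s(S) = 4*(((-S/9 - ⅑*(-5))*(-2))*S) = 4*(((-S/9 + 5/9)*(-2))*S) = 4*(((5/9 - S/9)*(-2))*S) = 4*((-10/9 + 2*S/9)*S) = 4*(S*(-10/9 + 2*S/9)) = 4*S*(-10/9 + 2*S/9))
K(B) = √2*√B (K(B) = √(2*B) = √2*√B)
(4268 + K(93))/(-42644 + s(162)) = (4268 + √2*√93)/(-42644 + (8/9)*162*(-5 + 162)) = (4268 + √186)/(-42644 + (8/9)*162*157) = (4268 + √186)/(-42644 + 22608) = (4268 + √186)/(-20036) = (4268 + √186)*(-1/20036) = -1067/5009 - √186/20036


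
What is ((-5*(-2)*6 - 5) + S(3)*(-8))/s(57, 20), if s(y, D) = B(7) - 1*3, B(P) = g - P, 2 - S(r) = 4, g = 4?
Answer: -71/6 ≈ -11.833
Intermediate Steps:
S(r) = -2 (S(r) = 2 - 1*4 = 2 - 4 = -2)
B(P) = 4 - P
s(y, D) = -6 (s(y, D) = (4 - 1*7) - 1*3 = (4 - 7) - 3 = -3 - 3 = -6)
((-5*(-2)*6 - 5) + S(3)*(-8))/s(57, 20) = ((-5*(-2)*6 - 5) - 2*(-8))/(-6) = ((10*6 - 5) + 16)*(-⅙) = ((60 - 5) + 16)*(-⅙) = (55 + 16)*(-⅙) = 71*(-⅙) = -71/6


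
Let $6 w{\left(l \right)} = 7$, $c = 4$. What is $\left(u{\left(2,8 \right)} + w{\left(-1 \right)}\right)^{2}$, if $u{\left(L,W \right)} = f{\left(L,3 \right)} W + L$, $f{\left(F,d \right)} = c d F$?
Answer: $\frac{1371241}{36} \approx 38090.0$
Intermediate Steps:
$w{\left(l \right)} = \frac{7}{6}$ ($w{\left(l \right)} = \frac{1}{6} \cdot 7 = \frac{7}{6}$)
$f{\left(F,d \right)} = 4 F d$ ($f{\left(F,d \right)} = 4 d F = 4 F d$)
$u{\left(L,W \right)} = L + 12 L W$ ($u{\left(L,W \right)} = 4 L 3 W + L = 12 L W + L = L + 12 L W$)
$\left(u{\left(2,8 \right)} + w{\left(-1 \right)}\right)^{2} = \left(2 \left(1 + 12 \cdot 8\right) + \frac{7}{6}\right)^{2} = \left(2 \left(1 + 96\right) + \frac{7}{6}\right)^{2} = \left(2 \cdot 97 + \frac{7}{6}\right)^{2} = \left(194 + \frac{7}{6}\right)^{2} = \left(\frac{1171}{6}\right)^{2} = \frac{1371241}{36}$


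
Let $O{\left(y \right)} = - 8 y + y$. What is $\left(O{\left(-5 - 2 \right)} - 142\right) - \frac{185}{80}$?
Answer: $- \frac{1525}{16} \approx -95.313$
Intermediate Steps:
$O{\left(y \right)} = - 7 y$
$\left(O{\left(-5 - 2 \right)} - 142\right) - \frac{185}{80} = \left(- 7 \left(-5 - 2\right) - 142\right) - \frac{185}{80} = \left(\left(-7\right) \left(-7\right) - 142\right) - \frac{37}{16} = \left(49 - 142\right) - \frac{37}{16} = -93 - \frac{37}{16} = - \frac{1525}{16}$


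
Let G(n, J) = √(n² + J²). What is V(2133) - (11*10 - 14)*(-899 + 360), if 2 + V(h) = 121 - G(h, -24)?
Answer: 51863 - 3*√505585 ≈ 49730.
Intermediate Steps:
G(n, J) = √(J² + n²)
V(h) = 119 - √(576 + h²) (V(h) = -2 + (121 - √((-24)² + h²)) = -2 + (121 - √(576 + h²)) = 119 - √(576 + h²))
V(2133) - (11*10 - 14)*(-899 + 360) = (119 - √(576 + 2133²)) - (11*10 - 14)*(-899 + 360) = (119 - √(576 + 4549689)) - (110 - 14)*(-539) = (119 - √4550265) - 96*(-539) = (119 - 3*√505585) - 1*(-51744) = (119 - 3*√505585) + 51744 = 51863 - 3*√505585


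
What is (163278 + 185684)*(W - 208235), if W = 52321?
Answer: -54408061268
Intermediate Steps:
(163278 + 185684)*(W - 208235) = (163278 + 185684)*(52321 - 208235) = 348962*(-155914) = -54408061268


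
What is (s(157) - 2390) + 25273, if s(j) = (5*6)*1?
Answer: 22913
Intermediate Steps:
s(j) = 30 (s(j) = 30*1 = 30)
(s(157) - 2390) + 25273 = (30 - 2390) + 25273 = -2360 + 25273 = 22913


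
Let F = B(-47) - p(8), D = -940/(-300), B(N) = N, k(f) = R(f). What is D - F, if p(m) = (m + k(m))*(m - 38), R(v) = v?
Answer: -6448/15 ≈ -429.87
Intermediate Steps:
k(f) = f
p(m) = 2*m*(-38 + m) (p(m) = (m + m)*(m - 38) = (2*m)*(-38 + m) = 2*m*(-38 + m))
D = 47/15 (D = -940*(-1/300) = 47/15 ≈ 3.1333)
F = 433 (F = -47 - 2*8*(-38 + 8) = -47 - 2*8*(-30) = -47 - 1*(-480) = -47 + 480 = 433)
D - F = 47/15 - 1*433 = 47/15 - 433 = -6448/15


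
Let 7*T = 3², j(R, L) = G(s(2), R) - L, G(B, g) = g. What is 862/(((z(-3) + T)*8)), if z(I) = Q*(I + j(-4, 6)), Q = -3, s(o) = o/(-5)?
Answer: 3017/1128 ≈ 2.6746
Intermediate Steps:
s(o) = -o/5 (s(o) = o*(-⅕) = -o/5)
j(R, L) = R - L
T = 9/7 (T = (⅐)*3² = (⅐)*9 = 9/7 ≈ 1.2857)
z(I) = 30 - 3*I (z(I) = -3*(I + (-4 - 1*6)) = -3*(I + (-4 - 6)) = -3*(I - 10) = -3*(-10 + I) = 30 - 3*I)
862/(((z(-3) + T)*8)) = 862/((((30 - 3*(-3)) + 9/7)*8)) = 862/((((30 + 9) + 9/7)*8)) = 862/(((39 + 9/7)*8)) = 862/(((282/7)*8)) = 862/(2256/7) = 862*(7/2256) = 3017/1128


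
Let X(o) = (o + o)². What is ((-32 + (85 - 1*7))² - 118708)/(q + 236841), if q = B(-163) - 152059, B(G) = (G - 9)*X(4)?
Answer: -58296/36887 ≈ -1.5804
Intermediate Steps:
X(o) = 4*o² (X(o) = (2*o)² = 4*o²)
B(G) = -576 + 64*G (B(G) = (G - 9)*(4*4²) = (-9 + G)*(4*16) = (-9 + G)*64 = -576 + 64*G)
q = -163067 (q = (-576 + 64*(-163)) - 152059 = (-576 - 10432) - 152059 = -11008 - 152059 = -163067)
((-32 + (85 - 1*7))² - 118708)/(q + 236841) = ((-32 + (85 - 1*7))² - 118708)/(-163067 + 236841) = ((-32 + (85 - 7))² - 118708)/73774 = ((-32 + 78)² - 118708)*(1/73774) = (46² - 118708)*(1/73774) = (2116 - 118708)*(1/73774) = -116592*1/73774 = -58296/36887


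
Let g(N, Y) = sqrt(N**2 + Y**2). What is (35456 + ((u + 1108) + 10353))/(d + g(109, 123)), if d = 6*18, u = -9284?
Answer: -2032182/7673 + 37633*sqrt(27010)/15346 ≈ 138.18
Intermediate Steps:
d = 108
(35456 + ((u + 1108) + 10353))/(d + g(109, 123)) = (35456 + ((-9284 + 1108) + 10353))/(108 + sqrt(109**2 + 123**2)) = (35456 + (-8176 + 10353))/(108 + sqrt(11881 + 15129)) = (35456 + 2177)/(108 + sqrt(27010)) = 37633/(108 + sqrt(27010))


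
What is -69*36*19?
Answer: -47196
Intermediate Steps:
-69*36*19 = -2484*19 = -47196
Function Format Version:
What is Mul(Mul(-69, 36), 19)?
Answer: -47196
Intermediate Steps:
Mul(Mul(-69, 36), 19) = Mul(-2484, 19) = -47196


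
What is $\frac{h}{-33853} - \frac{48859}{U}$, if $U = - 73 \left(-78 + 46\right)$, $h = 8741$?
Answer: $- \frac{1674442703}{79080608} \approx -21.174$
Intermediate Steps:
$U = 2336$ ($U = \left(-73\right) \left(-32\right) = 2336$)
$\frac{h}{-33853} - \frac{48859}{U} = \frac{8741}{-33853} - \frac{48859}{2336} = 8741 \left(- \frac{1}{33853}\right) - \frac{48859}{2336} = - \frac{8741}{33853} - \frac{48859}{2336} = - \frac{1674442703}{79080608}$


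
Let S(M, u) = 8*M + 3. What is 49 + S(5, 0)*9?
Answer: 436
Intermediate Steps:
S(M, u) = 3 + 8*M
49 + S(5, 0)*9 = 49 + (3 + 8*5)*9 = 49 + (3 + 40)*9 = 49 + 43*9 = 49 + 387 = 436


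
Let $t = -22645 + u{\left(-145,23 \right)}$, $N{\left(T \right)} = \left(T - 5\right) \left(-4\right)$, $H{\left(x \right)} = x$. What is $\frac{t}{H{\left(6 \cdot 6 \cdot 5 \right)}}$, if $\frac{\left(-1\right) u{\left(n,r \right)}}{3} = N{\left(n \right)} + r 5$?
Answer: $- \frac{2479}{18} \approx -137.72$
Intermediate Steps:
$N{\left(T \right)} = 20 - 4 T$ ($N{\left(T \right)} = \left(-5 + T\right) \left(-4\right) = 20 - 4 T$)
$u{\left(n,r \right)} = -60 - 15 r + 12 n$ ($u{\left(n,r \right)} = - 3 \left(\left(20 - 4 n\right) + r 5\right) = - 3 \left(\left(20 - 4 n\right) + 5 r\right) = - 3 \left(20 - 4 n + 5 r\right) = -60 - 15 r + 12 n$)
$t = -24790$ ($t = -22645 - 2145 = -24790$)
$\frac{t}{H{\left(6 \cdot 6 \cdot 5 \right)}} = - \frac{24790}{6 \cdot 6 \cdot 5} = - \frac{24790}{36 \cdot 5} = - \frac{24790}{180} = \left(-24790\right) \frac{1}{180} = - \frac{2479}{18}$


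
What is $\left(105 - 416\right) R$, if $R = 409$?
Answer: $-127199$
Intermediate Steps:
$\left(105 - 416\right) R = \left(105 - 416\right) 409 = \left(-311\right) 409 = -127199$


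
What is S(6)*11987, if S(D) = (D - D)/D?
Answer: 0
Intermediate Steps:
S(D) = 0 (S(D) = 0/D = 0)
S(6)*11987 = 0*11987 = 0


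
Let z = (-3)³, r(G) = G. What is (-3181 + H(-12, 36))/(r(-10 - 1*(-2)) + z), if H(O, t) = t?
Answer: 629/7 ≈ 89.857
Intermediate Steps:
z = -27
(-3181 + H(-12, 36))/(r(-10 - 1*(-2)) + z) = (-3181 + 36)/((-10 - 1*(-2)) - 27) = -3145/((-10 + 2) - 27) = -3145/(-8 - 27) = -3145/(-35) = -3145*(-1/35) = 629/7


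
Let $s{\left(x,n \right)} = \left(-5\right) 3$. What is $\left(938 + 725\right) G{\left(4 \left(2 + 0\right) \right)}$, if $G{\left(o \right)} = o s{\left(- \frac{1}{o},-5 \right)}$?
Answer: $-199560$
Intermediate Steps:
$s{\left(x,n \right)} = -15$
$G{\left(o \right)} = - 15 o$ ($G{\left(o \right)} = o \left(-15\right) = - 15 o$)
$\left(938 + 725\right) G{\left(4 \left(2 + 0\right) \right)} = \left(938 + 725\right) \left(- 15 \cdot 4 \left(2 + 0\right)\right) = 1663 \left(- 15 \cdot 4 \cdot 2\right) = 1663 \left(\left(-15\right) 8\right) = 1663 \left(-120\right) = -199560$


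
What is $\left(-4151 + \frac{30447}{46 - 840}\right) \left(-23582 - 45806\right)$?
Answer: $\frac{115404074654}{397} \approx 2.9069 \cdot 10^{8}$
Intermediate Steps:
$\left(-4151 + \frac{30447}{46 - 840}\right) \left(-23582 - 45806\right) = \left(-4151 + \frac{30447}{46 - 840}\right) \left(-69388\right) = \left(-4151 + \frac{30447}{-794}\right) \left(-69388\right) = \left(-4151 + 30447 \left(- \frac{1}{794}\right)\right) \left(-69388\right) = \left(-4151 - \frac{30447}{794}\right) \left(-69388\right) = \left(- \frac{3326341}{794}\right) \left(-69388\right) = \frac{115404074654}{397}$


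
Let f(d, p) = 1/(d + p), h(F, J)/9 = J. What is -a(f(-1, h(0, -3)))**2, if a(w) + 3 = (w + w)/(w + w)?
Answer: -4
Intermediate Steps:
h(F, J) = 9*J
a(w) = -2 (a(w) = -3 + (w + w)/(w + w) = -3 + (2*w)/((2*w)) = -3 + (2*w)*(1/(2*w)) = -3 + 1 = -2)
-a(f(-1, h(0, -3)))**2 = -1*(-2)**2 = -1*4 = -4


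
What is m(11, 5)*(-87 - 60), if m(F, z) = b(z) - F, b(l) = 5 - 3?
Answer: 1323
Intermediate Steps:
b(l) = 2
m(F, z) = 2 - F
m(11, 5)*(-87 - 60) = (2 - 1*11)*(-87 - 60) = (2 - 11)*(-147) = -9*(-147) = 1323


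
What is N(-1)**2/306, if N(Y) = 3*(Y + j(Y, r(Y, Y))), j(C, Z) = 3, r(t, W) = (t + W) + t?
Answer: 2/17 ≈ 0.11765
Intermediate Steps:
r(t, W) = W + 2*t (r(t, W) = (W + t) + t = W + 2*t)
N(Y) = 9 + 3*Y (N(Y) = 3*(Y + 3) = 3*(3 + Y) = 9 + 3*Y)
N(-1)**2/306 = (9 + 3*(-1))**2/306 = (9 - 3)**2*(1/306) = 6**2*(1/306) = 36*(1/306) = 2/17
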